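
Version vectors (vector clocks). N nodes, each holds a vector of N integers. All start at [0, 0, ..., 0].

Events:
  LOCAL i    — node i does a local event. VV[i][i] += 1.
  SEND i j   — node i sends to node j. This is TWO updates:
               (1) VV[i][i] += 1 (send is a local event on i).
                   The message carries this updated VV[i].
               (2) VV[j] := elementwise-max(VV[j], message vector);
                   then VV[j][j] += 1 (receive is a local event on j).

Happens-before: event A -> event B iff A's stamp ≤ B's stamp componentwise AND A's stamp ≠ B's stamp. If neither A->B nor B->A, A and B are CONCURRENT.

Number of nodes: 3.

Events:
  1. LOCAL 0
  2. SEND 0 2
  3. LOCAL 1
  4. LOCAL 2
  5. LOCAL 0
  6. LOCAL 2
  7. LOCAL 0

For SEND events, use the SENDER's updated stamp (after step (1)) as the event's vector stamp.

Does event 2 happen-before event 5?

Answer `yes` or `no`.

Initial: VV[0]=[0, 0, 0]
Initial: VV[1]=[0, 0, 0]
Initial: VV[2]=[0, 0, 0]
Event 1: LOCAL 0: VV[0][0]++ -> VV[0]=[1, 0, 0]
Event 2: SEND 0->2: VV[0][0]++ -> VV[0]=[2, 0, 0], msg_vec=[2, 0, 0]; VV[2]=max(VV[2],msg_vec) then VV[2][2]++ -> VV[2]=[2, 0, 1]
Event 3: LOCAL 1: VV[1][1]++ -> VV[1]=[0, 1, 0]
Event 4: LOCAL 2: VV[2][2]++ -> VV[2]=[2, 0, 2]
Event 5: LOCAL 0: VV[0][0]++ -> VV[0]=[3, 0, 0]
Event 6: LOCAL 2: VV[2][2]++ -> VV[2]=[2, 0, 3]
Event 7: LOCAL 0: VV[0][0]++ -> VV[0]=[4, 0, 0]
Event 2 stamp: [2, 0, 0]
Event 5 stamp: [3, 0, 0]
[2, 0, 0] <= [3, 0, 0]? True. Equal? False. Happens-before: True

Answer: yes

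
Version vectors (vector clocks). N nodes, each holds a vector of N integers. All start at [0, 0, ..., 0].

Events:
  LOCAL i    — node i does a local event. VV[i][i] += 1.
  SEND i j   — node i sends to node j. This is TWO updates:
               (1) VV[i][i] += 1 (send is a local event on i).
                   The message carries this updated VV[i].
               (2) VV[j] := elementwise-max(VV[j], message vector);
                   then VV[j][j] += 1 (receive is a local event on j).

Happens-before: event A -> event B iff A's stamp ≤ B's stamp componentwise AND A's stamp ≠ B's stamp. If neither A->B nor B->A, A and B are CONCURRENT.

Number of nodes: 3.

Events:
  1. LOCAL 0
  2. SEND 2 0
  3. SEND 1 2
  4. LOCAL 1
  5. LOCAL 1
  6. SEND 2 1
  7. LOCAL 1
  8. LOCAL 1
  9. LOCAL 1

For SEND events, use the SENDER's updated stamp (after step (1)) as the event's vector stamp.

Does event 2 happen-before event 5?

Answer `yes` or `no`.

Initial: VV[0]=[0, 0, 0]
Initial: VV[1]=[0, 0, 0]
Initial: VV[2]=[0, 0, 0]
Event 1: LOCAL 0: VV[0][0]++ -> VV[0]=[1, 0, 0]
Event 2: SEND 2->0: VV[2][2]++ -> VV[2]=[0, 0, 1], msg_vec=[0, 0, 1]; VV[0]=max(VV[0],msg_vec) then VV[0][0]++ -> VV[0]=[2, 0, 1]
Event 3: SEND 1->2: VV[1][1]++ -> VV[1]=[0, 1, 0], msg_vec=[0, 1, 0]; VV[2]=max(VV[2],msg_vec) then VV[2][2]++ -> VV[2]=[0, 1, 2]
Event 4: LOCAL 1: VV[1][1]++ -> VV[1]=[0, 2, 0]
Event 5: LOCAL 1: VV[1][1]++ -> VV[1]=[0, 3, 0]
Event 6: SEND 2->1: VV[2][2]++ -> VV[2]=[0, 1, 3], msg_vec=[0, 1, 3]; VV[1]=max(VV[1],msg_vec) then VV[1][1]++ -> VV[1]=[0, 4, 3]
Event 7: LOCAL 1: VV[1][1]++ -> VV[1]=[0, 5, 3]
Event 8: LOCAL 1: VV[1][1]++ -> VV[1]=[0, 6, 3]
Event 9: LOCAL 1: VV[1][1]++ -> VV[1]=[0, 7, 3]
Event 2 stamp: [0, 0, 1]
Event 5 stamp: [0, 3, 0]
[0, 0, 1] <= [0, 3, 0]? False. Equal? False. Happens-before: False

Answer: no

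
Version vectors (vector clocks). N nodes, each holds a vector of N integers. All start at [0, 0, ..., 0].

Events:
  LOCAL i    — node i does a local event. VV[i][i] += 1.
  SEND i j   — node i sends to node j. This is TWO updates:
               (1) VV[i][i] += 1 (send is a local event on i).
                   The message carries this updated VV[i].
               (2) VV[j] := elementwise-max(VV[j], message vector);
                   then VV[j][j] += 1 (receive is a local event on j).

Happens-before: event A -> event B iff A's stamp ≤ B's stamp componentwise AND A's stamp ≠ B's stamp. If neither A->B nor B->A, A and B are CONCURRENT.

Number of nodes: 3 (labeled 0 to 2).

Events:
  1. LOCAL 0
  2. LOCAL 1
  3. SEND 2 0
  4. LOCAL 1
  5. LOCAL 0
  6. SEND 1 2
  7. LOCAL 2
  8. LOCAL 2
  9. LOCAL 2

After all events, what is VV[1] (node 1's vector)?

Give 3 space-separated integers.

Initial: VV[0]=[0, 0, 0]
Initial: VV[1]=[0, 0, 0]
Initial: VV[2]=[0, 0, 0]
Event 1: LOCAL 0: VV[0][0]++ -> VV[0]=[1, 0, 0]
Event 2: LOCAL 1: VV[1][1]++ -> VV[1]=[0, 1, 0]
Event 3: SEND 2->0: VV[2][2]++ -> VV[2]=[0, 0, 1], msg_vec=[0, 0, 1]; VV[0]=max(VV[0],msg_vec) then VV[0][0]++ -> VV[0]=[2, 0, 1]
Event 4: LOCAL 1: VV[1][1]++ -> VV[1]=[0, 2, 0]
Event 5: LOCAL 0: VV[0][0]++ -> VV[0]=[3, 0, 1]
Event 6: SEND 1->2: VV[1][1]++ -> VV[1]=[0, 3, 0], msg_vec=[0, 3, 0]; VV[2]=max(VV[2],msg_vec) then VV[2][2]++ -> VV[2]=[0, 3, 2]
Event 7: LOCAL 2: VV[2][2]++ -> VV[2]=[0, 3, 3]
Event 8: LOCAL 2: VV[2][2]++ -> VV[2]=[0, 3, 4]
Event 9: LOCAL 2: VV[2][2]++ -> VV[2]=[0, 3, 5]
Final vectors: VV[0]=[3, 0, 1]; VV[1]=[0, 3, 0]; VV[2]=[0, 3, 5]

Answer: 0 3 0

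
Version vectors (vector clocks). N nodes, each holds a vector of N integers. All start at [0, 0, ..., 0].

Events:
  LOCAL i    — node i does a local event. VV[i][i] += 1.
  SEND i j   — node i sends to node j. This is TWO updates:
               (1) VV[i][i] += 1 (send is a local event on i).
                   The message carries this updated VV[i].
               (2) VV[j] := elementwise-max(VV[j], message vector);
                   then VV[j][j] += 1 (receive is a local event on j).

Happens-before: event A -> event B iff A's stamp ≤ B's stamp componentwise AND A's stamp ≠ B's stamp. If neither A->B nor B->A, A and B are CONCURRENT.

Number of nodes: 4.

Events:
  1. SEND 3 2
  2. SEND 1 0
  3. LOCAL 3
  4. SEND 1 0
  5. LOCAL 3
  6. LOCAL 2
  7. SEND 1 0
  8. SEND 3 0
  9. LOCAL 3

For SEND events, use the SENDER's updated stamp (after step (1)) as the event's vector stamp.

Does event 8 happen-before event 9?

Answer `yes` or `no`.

Initial: VV[0]=[0, 0, 0, 0]
Initial: VV[1]=[0, 0, 0, 0]
Initial: VV[2]=[0, 0, 0, 0]
Initial: VV[3]=[0, 0, 0, 0]
Event 1: SEND 3->2: VV[3][3]++ -> VV[3]=[0, 0, 0, 1], msg_vec=[0, 0, 0, 1]; VV[2]=max(VV[2],msg_vec) then VV[2][2]++ -> VV[2]=[0, 0, 1, 1]
Event 2: SEND 1->0: VV[1][1]++ -> VV[1]=[0, 1, 0, 0], msg_vec=[0, 1, 0, 0]; VV[0]=max(VV[0],msg_vec) then VV[0][0]++ -> VV[0]=[1, 1, 0, 0]
Event 3: LOCAL 3: VV[3][3]++ -> VV[3]=[0, 0, 0, 2]
Event 4: SEND 1->0: VV[1][1]++ -> VV[1]=[0, 2, 0, 0], msg_vec=[0, 2, 0, 0]; VV[0]=max(VV[0],msg_vec) then VV[0][0]++ -> VV[0]=[2, 2, 0, 0]
Event 5: LOCAL 3: VV[3][3]++ -> VV[3]=[0, 0, 0, 3]
Event 6: LOCAL 2: VV[2][2]++ -> VV[2]=[0, 0, 2, 1]
Event 7: SEND 1->0: VV[1][1]++ -> VV[1]=[0, 3, 0, 0], msg_vec=[0, 3, 0, 0]; VV[0]=max(VV[0],msg_vec) then VV[0][0]++ -> VV[0]=[3, 3, 0, 0]
Event 8: SEND 3->0: VV[3][3]++ -> VV[3]=[0, 0, 0, 4], msg_vec=[0, 0, 0, 4]; VV[0]=max(VV[0],msg_vec) then VV[0][0]++ -> VV[0]=[4, 3, 0, 4]
Event 9: LOCAL 3: VV[3][3]++ -> VV[3]=[0, 0, 0, 5]
Event 8 stamp: [0, 0, 0, 4]
Event 9 stamp: [0, 0, 0, 5]
[0, 0, 0, 4] <= [0, 0, 0, 5]? True. Equal? False. Happens-before: True

Answer: yes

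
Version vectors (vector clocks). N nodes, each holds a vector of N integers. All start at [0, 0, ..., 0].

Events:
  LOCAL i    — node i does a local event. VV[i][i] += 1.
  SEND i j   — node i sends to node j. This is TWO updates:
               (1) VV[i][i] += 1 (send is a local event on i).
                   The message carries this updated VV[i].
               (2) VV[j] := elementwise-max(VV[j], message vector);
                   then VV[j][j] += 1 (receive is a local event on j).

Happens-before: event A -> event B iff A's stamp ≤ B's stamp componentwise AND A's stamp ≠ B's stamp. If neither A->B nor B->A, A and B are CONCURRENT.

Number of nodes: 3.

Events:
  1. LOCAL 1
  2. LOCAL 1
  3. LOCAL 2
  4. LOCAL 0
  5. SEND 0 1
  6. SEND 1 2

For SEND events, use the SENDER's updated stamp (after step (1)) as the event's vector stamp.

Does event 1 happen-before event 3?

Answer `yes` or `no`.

Initial: VV[0]=[0, 0, 0]
Initial: VV[1]=[0, 0, 0]
Initial: VV[2]=[0, 0, 0]
Event 1: LOCAL 1: VV[1][1]++ -> VV[1]=[0, 1, 0]
Event 2: LOCAL 1: VV[1][1]++ -> VV[1]=[0, 2, 0]
Event 3: LOCAL 2: VV[2][2]++ -> VV[2]=[0, 0, 1]
Event 4: LOCAL 0: VV[0][0]++ -> VV[0]=[1, 0, 0]
Event 5: SEND 0->1: VV[0][0]++ -> VV[0]=[2, 0, 0], msg_vec=[2, 0, 0]; VV[1]=max(VV[1],msg_vec) then VV[1][1]++ -> VV[1]=[2, 3, 0]
Event 6: SEND 1->2: VV[1][1]++ -> VV[1]=[2, 4, 0], msg_vec=[2, 4, 0]; VV[2]=max(VV[2],msg_vec) then VV[2][2]++ -> VV[2]=[2, 4, 2]
Event 1 stamp: [0, 1, 0]
Event 3 stamp: [0, 0, 1]
[0, 1, 0] <= [0, 0, 1]? False. Equal? False. Happens-before: False

Answer: no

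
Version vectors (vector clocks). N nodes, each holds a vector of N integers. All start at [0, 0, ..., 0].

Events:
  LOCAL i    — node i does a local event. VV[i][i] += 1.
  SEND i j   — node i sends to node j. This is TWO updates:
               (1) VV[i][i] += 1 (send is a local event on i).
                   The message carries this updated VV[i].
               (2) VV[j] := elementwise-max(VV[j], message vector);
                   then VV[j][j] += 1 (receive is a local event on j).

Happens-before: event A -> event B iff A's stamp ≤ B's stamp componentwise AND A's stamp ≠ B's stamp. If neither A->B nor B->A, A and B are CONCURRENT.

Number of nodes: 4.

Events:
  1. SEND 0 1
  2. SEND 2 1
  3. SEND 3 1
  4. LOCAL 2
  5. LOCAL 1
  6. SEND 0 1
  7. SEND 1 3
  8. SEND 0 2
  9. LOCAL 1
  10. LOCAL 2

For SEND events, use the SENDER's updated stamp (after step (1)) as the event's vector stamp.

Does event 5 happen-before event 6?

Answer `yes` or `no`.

Answer: no

Derivation:
Initial: VV[0]=[0, 0, 0, 0]
Initial: VV[1]=[0, 0, 0, 0]
Initial: VV[2]=[0, 0, 0, 0]
Initial: VV[3]=[0, 0, 0, 0]
Event 1: SEND 0->1: VV[0][0]++ -> VV[0]=[1, 0, 0, 0], msg_vec=[1, 0, 0, 0]; VV[1]=max(VV[1],msg_vec) then VV[1][1]++ -> VV[1]=[1, 1, 0, 0]
Event 2: SEND 2->1: VV[2][2]++ -> VV[2]=[0, 0, 1, 0], msg_vec=[0, 0, 1, 0]; VV[1]=max(VV[1],msg_vec) then VV[1][1]++ -> VV[1]=[1, 2, 1, 0]
Event 3: SEND 3->1: VV[3][3]++ -> VV[3]=[0, 0, 0, 1], msg_vec=[0, 0, 0, 1]; VV[1]=max(VV[1],msg_vec) then VV[1][1]++ -> VV[1]=[1, 3, 1, 1]
Event 4: LOCAL 2: VV[2][2]++ -> VV[2]=[0, 0, 2, 0]
Event 5: LOCAL 1: VV[1][1]++ -> VV[1]=[1, 4, 1, 1]
Event 6: SEND 0->1: VV[0][0]++ -> VV[0]=[2, 0, 0, 0], msg_vec=[2, 0, 0, 0]; VV[1]=max(VV[1],msg_vec) then VV[1][1]++ -> VV[1]=[2, 5, 1, 1]
Event 7: SEND 1->3: VV[1][1]++ -> VV[1]=[2, 6, 1, 1], msg_vec=[2, 6, 1, 1]; VV[3]=max(VV[3],msg_vec) then VV[3][3]++ -> VV[3]=[2, 6, 1, 2]
Event 8: SEND 0->2: VV[0][0]++ -> VV[0]=[3, 0, 0, 0], msg_vec=[3, 0, 0, 0]; VV[2]=max(VV[2],msg_vec) then VV[2][2]++ -> VV[2]=[3, 0, 3, 0]
Event 9: LOCAL 1: VV[1][1]++ -> VV[1]=[2, 7, 1, 1]
Event 10: LOCAL 2: VV[2][2]++ -> VV[2]=[3, 0, 4, 0]
Event 5 stamp: [1, 4, 1, 1]
Event 6 stamp: [2, 0, 0, 0]
[1, 4, 1, 1] <= [2, 0, 0, 0]? False. Equal? False. Happens-before: False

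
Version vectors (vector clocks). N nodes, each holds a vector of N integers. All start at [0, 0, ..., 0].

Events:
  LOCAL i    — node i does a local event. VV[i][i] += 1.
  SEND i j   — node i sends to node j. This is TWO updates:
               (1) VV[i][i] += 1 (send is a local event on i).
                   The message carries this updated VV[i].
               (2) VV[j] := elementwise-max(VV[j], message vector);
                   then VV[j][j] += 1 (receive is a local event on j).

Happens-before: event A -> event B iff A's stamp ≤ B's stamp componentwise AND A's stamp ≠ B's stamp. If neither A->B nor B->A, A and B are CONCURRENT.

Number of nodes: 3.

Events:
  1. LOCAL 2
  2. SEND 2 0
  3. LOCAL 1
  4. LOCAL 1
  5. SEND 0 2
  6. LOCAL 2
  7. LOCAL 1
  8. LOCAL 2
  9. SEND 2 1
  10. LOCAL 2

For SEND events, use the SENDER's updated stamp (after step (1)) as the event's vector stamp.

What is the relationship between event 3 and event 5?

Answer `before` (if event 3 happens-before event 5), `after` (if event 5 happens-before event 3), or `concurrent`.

Answer: concurrent

Derivation:
Initial: VV[0]=[0, 0, 0]
Initial: VV[1]=[0, 0, 0]
Initial: VV[2]=[0, 0, 0]
Event 1: LOCAL 2: VV[2][2]++ -> VV[2]=[0, 0, 1]
Event 2: SEND 2->0: VV[2][2]++ -> VV[2]=[0, 0, 2], msg_vec=[0, 0, 2]; VV[0]=max(VV[0],msg_vec) then VV[0][0]++ -> VV[0]=[1, 0, 2]
Event 3: LOCAL 1: VV[1][1]++ -> VV[1]=[0, 1, 0]
Event 4: LOCAL 1: VV[1][1]++ -> VV[1]=[0, 2, 0]
Event 5: SEND 0->2: VV[0][0]++ -> VV[0]=[2, 0, 2], msg_vec=[2, 0, 2]; VV[2]=max(VV[2],msg_vec) then VV[2][2]++ -> VV[2]=[2, 0, 3]
Event 6: LOCAL 2: VV[2][2]++ -> VV[2]=[2, 0, 4]
Event 7: LOCAL 1: VV[1][1]++ -> VV[1]=[0, 3, 0]
Event 8: LOCAL 2: VV[2][2]++ -> VV[2]=[2, 0, 5]
Event 9: SEND 2->1: VV[2][2]++ -> VV[2]=[2, 0, 6], msg_vec=[2, 0, 6]; VV[1]=max(VV[1],msg_vec) then VV[1][1]++ -> VV[1]=[2, 4, 6]
Event 10: LOCAL 2: VV[2][2]++ -> VV[2]=[2, 0, 7]
Event 3 stamp: [0, 1, 0]
Event 5 stamp: [2, 0, 2]
[0, 1, 0] <= [2, 0, 2]? False
[2, 0, 2] <= [0, 1, 0]? False
Relation: concurrent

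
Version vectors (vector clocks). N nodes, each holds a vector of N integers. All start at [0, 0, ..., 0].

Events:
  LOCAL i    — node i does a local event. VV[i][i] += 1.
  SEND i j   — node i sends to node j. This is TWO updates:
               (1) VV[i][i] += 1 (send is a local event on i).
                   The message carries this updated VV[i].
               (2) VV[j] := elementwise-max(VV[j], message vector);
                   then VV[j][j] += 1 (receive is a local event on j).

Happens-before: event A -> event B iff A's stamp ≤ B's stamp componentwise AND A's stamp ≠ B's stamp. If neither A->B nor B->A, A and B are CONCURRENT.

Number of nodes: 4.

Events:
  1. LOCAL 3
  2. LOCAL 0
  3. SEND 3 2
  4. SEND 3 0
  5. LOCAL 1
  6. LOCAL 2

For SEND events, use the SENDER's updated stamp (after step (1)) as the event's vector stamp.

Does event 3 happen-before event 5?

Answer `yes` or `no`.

Initial: VV[0]=[0, 0, 0, 0]
Initial: VV[1]=[0, 0, 0, 0]
Initial: VV[2]=[0, 0, 0, 0]
Initial: VV[3]=[0, 0, 0, 0]
Event 1: LOCAL 3: VV[3][3]++ -> VV[3]=[0, 0, 0, 1]
Event 2: LOCAL 0: VV[0][0]++ -> VV[0]=[1, 0, 0, 0]
Event 3: SEND 3->2: VV[3][3]++ -> VV[3]=[0, 0, 0, 2], msg_vec=[0, 0, 0, 2]; VV[2]=max(VV[2],msg_vec) then VV[2][2]++ -> VV[2]=[0, 0, 1, 2]
Event 4: SEND 3->0: VV[3][3]++ -> VV[3]=[0, 0, 0, 3], msg_vec=[0, 0, 0, 3]; VV[0]=max(VV[0],msg_vec) then VV[0][0]++ -> VV[0]=[2, 0, 0, 3]
Event 5: LOCAL 1: VV[1][1]++ -> VV[1]=[0, 1, 0, 0]
Event 6: LOCAL 2: VV[2][2]++ -> VV[2]=[0, 0, 2, 2]
Event 3 stamp: [0, 0, 0, 2]
Event 5 stamp: [0, 1, 0, 0]
[0, 0, 0, 2] <= [0, 1, 0, 0]? False. Equal? False. Happens-before: False

Answer: no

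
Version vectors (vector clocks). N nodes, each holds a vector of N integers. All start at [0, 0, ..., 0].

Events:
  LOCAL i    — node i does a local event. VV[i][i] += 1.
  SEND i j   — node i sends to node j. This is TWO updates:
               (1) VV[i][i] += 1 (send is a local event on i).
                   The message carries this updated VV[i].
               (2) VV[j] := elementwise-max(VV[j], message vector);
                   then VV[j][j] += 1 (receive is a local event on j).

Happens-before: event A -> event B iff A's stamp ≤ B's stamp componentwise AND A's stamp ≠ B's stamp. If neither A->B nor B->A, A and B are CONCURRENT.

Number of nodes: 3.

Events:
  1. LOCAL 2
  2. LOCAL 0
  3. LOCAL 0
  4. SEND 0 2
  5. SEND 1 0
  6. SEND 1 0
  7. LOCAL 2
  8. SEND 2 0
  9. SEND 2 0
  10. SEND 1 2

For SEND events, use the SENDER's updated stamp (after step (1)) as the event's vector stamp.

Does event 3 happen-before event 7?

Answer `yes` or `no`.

Answer: yes

Derivation:
Initial: VV[0]=[0, 0, 0]
Initial: VV[1]=[0, 0, 0]
Initial: VV[2]=[0, 0, 0]
Event 1: LOCAL 2: VV[2][2]++ -> VV[2]=[0, 0, 1]
Event 2: LOCAL 0: VV[0][0]++ -> VV[0]=[1, 0, 0]
Event 3: LOCAL 0: VV[0][0]++ -> VV[0]=[2, 0, 0]
Event 4: SEND 0->2: VV[0][0]++ -> VV[0]=[3, 0, 0], msg_vec=[3, 0, 0]; VV[2]=max(VV[2],msg_vec) then VV[2][2]++ -> VV[2]=[3, 0, 2]
Event 5: SEND 1->0: VV[1][1]++ -> VV[1]=[0, 1, 0], msg_vec=[0, 1, 0]; VV[0]=max(VV[0],msg_vec) then VV[0][0]++ -> VV[0]=[4, 1, 0]
Event 6: SEND 1->0: VV[1][1]++ -> VV[1]=[0, 2, 0], msg_vec=[0, 2, 0]; VV[0]=max(VV[0],msg_vec) then VV[0][0]++ -> VV[0]=[5, 2, 0]
Event 7: LOCAL 2: VV[2][2]++ -> VV[2]=[3, 0, 3]
Event 8: SEND 2->0: VV[2][2]++ -> VV[2]=[3, 0, 4], msg_vec=[3, 0, 4]; VV[0]=max(VV[0],msg_vec) then VV[0][0]++ -> VV[0]=[6, 2, 4]
Event 9: SEND 2->0: VV[2][2]++ -> VV[2]=[3, 0, 5], msg_vec=[3, 0, 5]; VV[0]=max(VV[0],msg_vec) then VV[0][0]++ -> VV[0]=[7, 2, 5]
Event 10: SEND 1->2: VV[1][1]++ -> VV[1]=[0, 3, 0], msg_vec=[0, 3, 0]; VV[2]=max(VV[2],msg_vec) then VV[2][2]++ -> VV[2]=[3, 3, 6]
Event 3 stamp: [2, 0, 0]
Event 7 stamp: [3, 0, 3]
[2, 0, 0] <= [3, 0, 3]? True. Equal? False. Happens-before: True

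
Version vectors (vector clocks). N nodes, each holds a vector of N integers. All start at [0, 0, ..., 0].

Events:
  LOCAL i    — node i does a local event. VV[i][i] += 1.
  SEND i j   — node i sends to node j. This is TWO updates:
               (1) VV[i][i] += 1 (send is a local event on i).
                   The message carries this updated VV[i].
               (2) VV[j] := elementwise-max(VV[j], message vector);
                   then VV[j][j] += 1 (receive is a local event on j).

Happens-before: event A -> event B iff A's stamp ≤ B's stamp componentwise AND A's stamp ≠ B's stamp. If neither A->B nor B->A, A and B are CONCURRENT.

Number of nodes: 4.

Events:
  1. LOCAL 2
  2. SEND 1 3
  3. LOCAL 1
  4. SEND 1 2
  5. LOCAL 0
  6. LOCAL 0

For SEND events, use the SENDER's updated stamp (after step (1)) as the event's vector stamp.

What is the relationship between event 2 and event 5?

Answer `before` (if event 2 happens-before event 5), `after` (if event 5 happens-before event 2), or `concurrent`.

Initial: VV[0]=[0, 0, 0, 0]
Initial: VV[1]=[0, 0, 0, 0]
Initial: VV[2]=[0, 0, 0, 0]
Initial: VV[3]=[0, 0, 0, 0]
Event 1: LOCAL 2: VV[2][2]++ -> VV[2]=[0, 0, 1, 0]
Event 2: SEND 1->3: VV[1][1]++ -> VV[1]=[0, 1, 0, 0], msg_vec=[0, 1, 0, 0]; VV[3]=max(VV[3],msg_vec) then VV[3][3]++ -> VV[3]=[0, 1, 0, 1]
Event 3: LOCAL 1: VV[1][1]++ -> VV[1]=[0, 2, 0, 0]
Event 4: SEND 1->2: VV[1][1]++ -> VV[1]=[0, 3, 0, 0], msg_vec=[0, 3, 0, 0]; VV[2]=max(VV[2],msg_vec) then VV[2][2]++ -> VV[2]=[0, 3, 2, 0]
Event 5: LOCAL 0: VV[0][0]++ -> VV[0]=[1, 0, 0, 0]
Event 6: LOCAL 0: VV[0][0]++ -> VV[0]=[2, 0, 0, 0]
Event 2 stamp: [0, 1, 0, 0]
Event 5 stamp: [1, 0, 0, 0]
[0, 1, 0, 0] <= [1, 0, 0, 0]? False
[1, 0, 0, 0] <= [0, 1, 0, 0]? False
Relation: concurrent

Answer: concurrent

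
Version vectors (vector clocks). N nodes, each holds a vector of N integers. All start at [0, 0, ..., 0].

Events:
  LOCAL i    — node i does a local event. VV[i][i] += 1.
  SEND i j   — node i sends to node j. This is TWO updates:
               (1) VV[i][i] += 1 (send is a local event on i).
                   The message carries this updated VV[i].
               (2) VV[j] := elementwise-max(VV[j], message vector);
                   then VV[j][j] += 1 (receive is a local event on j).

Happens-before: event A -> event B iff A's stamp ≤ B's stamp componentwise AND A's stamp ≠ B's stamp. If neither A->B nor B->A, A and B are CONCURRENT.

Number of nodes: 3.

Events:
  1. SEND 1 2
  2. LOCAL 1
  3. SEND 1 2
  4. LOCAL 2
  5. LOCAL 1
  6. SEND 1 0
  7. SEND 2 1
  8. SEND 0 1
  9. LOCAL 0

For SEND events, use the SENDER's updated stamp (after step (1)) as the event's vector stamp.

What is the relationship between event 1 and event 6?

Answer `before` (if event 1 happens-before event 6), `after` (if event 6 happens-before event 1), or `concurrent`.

Initial: VV[0]=[0, 0, 0]
Initial: VV[1]=[0, 0, 0]
Initial: VV[2]=[0, 0, 0]
Event 1: SEND 1->2: VV[1][1]++ -> VV[1]=[0, 1, 0], msg_vec=[0, 1, 0]; VV[2]=max(VV[2],msg_vec) then VV[2][2]++ -> VV[2]=[0, 1, 1]
Event 2: LOCAL 1: VV[1][1]++ -> VV[1]=[0, 2, 0]
Event 3: SEND 1->2: VV[1][1]++ -> VV[1]=[0, 3, 0], msg_vec=[0, 3, 0]; VV[2]=max(VV[2],msg_vec) then VV[2][2]++ -> VV[2]=[0, 3, 2]
Event 4: LOCAL 2: VV[2][2]++ -> VV[2]=[0, 3, 3]
Event 5: LOCAL 1: VV[1][1]++ -> VV[1]=[0, 4, 0]
Event 6: SEND 1->0: VV[1][1]++ -> VV[1]=[0, 5, 0], msg_vec=[0, 5, 0]; VV[0]=max(VV[0],msg_vec) then VV[0][0]++ -> VV[0]=[1, 5, 0]
Event 7: SEND 2->1: VV[2][2]++ -> VV[2]=[0, 3, 4], msg_vec=[0, 3, 4]; VV[1]=max(VV[1],msg_vec) then VV[1][1]++ -> VV[1]=[0, 6, 4]
Event 8: SEND 0->1: VV[0][0]++ -> VV[0]=[2, 5, 0], msg_vec=[2, 5, 0]; VV[1]=max(VV[1],msg_vec) then VV[1][1]++ -> VV[1]=[2, 7, 4]
Event 9: LOCAL 0: VV[0][0]++ -> VV[0]=[3, 5, 0]
Event 1 stamp: [0, 1, 0]
Event 6 stamp: [0, 5, 0]
[0, 1, 0] <= [0, 5, 0]? True
[0, 5, 0] <= [0, 1, 0]? False
Relation: before

Answer: before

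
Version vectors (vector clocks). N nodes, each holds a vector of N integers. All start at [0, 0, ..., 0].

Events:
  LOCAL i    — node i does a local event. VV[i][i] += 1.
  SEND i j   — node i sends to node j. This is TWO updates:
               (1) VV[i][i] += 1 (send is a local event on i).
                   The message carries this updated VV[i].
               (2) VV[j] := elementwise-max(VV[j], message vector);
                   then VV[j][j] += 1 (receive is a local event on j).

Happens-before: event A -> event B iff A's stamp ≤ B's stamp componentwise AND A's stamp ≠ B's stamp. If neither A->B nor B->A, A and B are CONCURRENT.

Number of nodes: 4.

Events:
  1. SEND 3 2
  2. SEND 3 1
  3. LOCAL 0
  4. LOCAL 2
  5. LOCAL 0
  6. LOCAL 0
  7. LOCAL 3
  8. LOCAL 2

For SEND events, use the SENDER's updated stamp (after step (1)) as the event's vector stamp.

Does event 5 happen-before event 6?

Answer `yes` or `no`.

Initial: VV[0]=[0, 0, 0, 0]
Initial: VV[1]=[0, 0, 0, 0]
Initial: VV[2]=[0, 0, 0, 0]
Initial: VV[3]=[0, 0, 0, 0]
Event 1: SEND 3->2: VV[3][3]++ -> VV[3]=[0, 0, 0, 1], msg_vec=[0, 0, 0, 1]; VV[2]=max(VV[2],msg_vec) then VV[2][2]++ -> VV[2]=[0, 0, 1, 1]
Event 2: SEND 3->1: VV[3][3]++ -> VV[3]=[0, 0, 0, 2], msg_vec=[0, 0, 0, 2]; VV[1]=max(VV[1],msg_vec) then VV[1][1]++ -> VV[1]=[0, 1, 0, 2]
Event 3: LOCAL 0: VV[0][0]++ -> VV[0]=[1, 0, 0, 0]
Event 4: LOCAL 2: VV[2][2]++ -> VV[2]=[0, 0, 2, 1]
Event 5: LOCAL 0: VV[0][0]++ -> VV[0]=[2, 0, 0, 0]
Event 6: LOCAL 0: VV[0][0]++ -> VV[0]=[3, 0, 0, 0]
Event 7: LOCAL 3: VV[3][3]++ -> VV[3]=[0, 0, 0, 3]
Event 8: LOCAL 2: VV[2][2]++ -> VV[2]=[0, 0, 3, 1]
Event 5 stamp: [2, 0, 0, 0]
Event 6 stamp: [3, 0, 0, 0]
[2, 0, 0, 0] <= [3, 0, 0, 0]? True. Equal? False. Happens-before: True

Answer: yes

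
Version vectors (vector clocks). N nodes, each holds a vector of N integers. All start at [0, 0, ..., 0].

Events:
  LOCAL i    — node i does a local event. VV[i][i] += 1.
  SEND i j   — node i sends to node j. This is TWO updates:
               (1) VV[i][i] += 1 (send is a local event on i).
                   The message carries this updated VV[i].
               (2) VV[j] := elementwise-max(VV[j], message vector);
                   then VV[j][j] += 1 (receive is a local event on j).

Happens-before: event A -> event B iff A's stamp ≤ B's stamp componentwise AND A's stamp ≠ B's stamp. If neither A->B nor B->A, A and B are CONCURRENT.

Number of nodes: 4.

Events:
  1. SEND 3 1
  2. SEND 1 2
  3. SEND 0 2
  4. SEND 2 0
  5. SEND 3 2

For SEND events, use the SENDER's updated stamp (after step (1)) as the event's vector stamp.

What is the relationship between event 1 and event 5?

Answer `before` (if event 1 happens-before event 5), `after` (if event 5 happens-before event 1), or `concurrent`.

Initial: VV[0]=[0, 0, 0, 0]
Initial: VV[1]=[0, 0, 0, 0]
Initial: VV[2]=[0, 0, 0, 0]
Initial: VV[3]=[0, 0, 0, 0]
Event 1: SEND 3->1: VV[3][3]++ -> VV[3]=[0, 0, 0, 1], msg_vec=[0, 0, 0, 1]; VV[1]=max(VV[1],msg_vec) then VV[1][1]++ -> VV[1]=[0, 1, 0, 1]
Event 2: SEND 1->2: VV[1][1]++ -> VV[1]=[0, 2, 0, 1], msg_vec=[0, 2, 0, 1]; VV[2]=max(VV[2],msg_vec) then VV[2][2]++ -> VV[2]=[0, 2, 1, 1]
Event 3: SEND 0->2: VV[0][0]++ -> VV[0]=[1, 0, 0, 0], msg_vec=[1, 0, 0, 0]; VV[2]=max(VV[2],msg_vec) then VV[2][2]++ -> VV[2]=[1, 2, 2, 1]
Event 4: SEND 2->0: VV[2][2]++ -> VV[2]=[1, 2, 3, 1], msg_vec=[1, 2, 3, 1]; VV[0]=max(VV[0],msg_vec) then VV[0][0]++ -> VV[0]=[2, 2, 3, 1]
Event 5: SEND 3->2: VV[3][3]++ -> VV[3]=[0, 0, 0, 2], msg_vec=[0, 0, 0, 2]; VV[2]=max(VV[2],msg_vec) then VV[2][2]++ -> VV[2]=[1, 2, 4, 2]
Event 1 stamp: [0, 0, 0, 1]
Event 5 stamp: [0, 0, 0, 2]
[0, 0, 0, 1] <= [0, 0, 0, 2]? True
[0, 0, 0, 2] <= [0, 0, 0, 1]? False
Relation: before

Answer: before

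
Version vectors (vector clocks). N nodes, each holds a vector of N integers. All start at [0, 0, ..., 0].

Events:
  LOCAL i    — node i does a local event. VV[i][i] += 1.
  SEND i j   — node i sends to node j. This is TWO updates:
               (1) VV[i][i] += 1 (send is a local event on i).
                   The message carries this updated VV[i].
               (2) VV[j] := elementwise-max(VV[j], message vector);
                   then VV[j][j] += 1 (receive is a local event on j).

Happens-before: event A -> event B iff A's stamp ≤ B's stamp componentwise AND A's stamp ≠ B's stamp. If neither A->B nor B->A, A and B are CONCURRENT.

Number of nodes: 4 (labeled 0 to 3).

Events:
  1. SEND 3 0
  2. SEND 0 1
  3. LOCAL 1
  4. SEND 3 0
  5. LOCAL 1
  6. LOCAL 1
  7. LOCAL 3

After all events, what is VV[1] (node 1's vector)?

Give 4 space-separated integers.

Answer: 2 4 0 1

Derivation:
Initial: VV[0]=[0, 0, 0, 0]
Initial: VV[1]=[0, 0, 0, 0]
Initial: VV[2]=[0, 0, 0, 0]
Initial: VV[3]=[0, 0, 0, 0]
Event 1: SEND 3->0: VV[3][3]++ -> VV[3]=[0, 0, 0, 1], msg_vec=[0, 0, 0, 1]; VV[0]=max(VV[0],msg_vec) then VV[0][0]++ -> VV[0]=[1, 0, 0, 1]
Event 2: SEND 0->1: VV[0][0]++ -> VV[0]=[2, 0, 0, 1], msg_vec=[2, 0, 0, 1]; VV[1]=max(VV[1],msg_vec) then VV[1][1]++ -> VV[1]=[2, 1, 0, 1]
Event 3: LOCAL 1: VV[1][1]++ -> VV[1]=[2, 2, 0, 1]
Event 4: SEND 3->0: VV[3][3]++ -> VV[3]=[0, 0, 0, 2], msg_vec=[0, 0, 0, 2]; VV[0]=max(VV[0],msg_vec) then VV[0][0]++ -> VV[0]=[3, 0, 0, 2]
Event 5: LOCAL 1: VV[1][1]++ -> VV[1]=[2, 3, 0, 1]
Event 6: LOCAL 1: VV[1][1]++ -> VV[1]=[2, 4, 0, 1]
Event 7: LOCAL 3: VV[3][3]++ -> VV[3]=[0, 0, 0, 3]
Final vectors: VV[0]=[3, 0, 0, 2]; VV[1]=[2, 4, 0, 1]; VV[2]=[0, 0, 0, 0]; VV[3]=[0, 0, 0, 3]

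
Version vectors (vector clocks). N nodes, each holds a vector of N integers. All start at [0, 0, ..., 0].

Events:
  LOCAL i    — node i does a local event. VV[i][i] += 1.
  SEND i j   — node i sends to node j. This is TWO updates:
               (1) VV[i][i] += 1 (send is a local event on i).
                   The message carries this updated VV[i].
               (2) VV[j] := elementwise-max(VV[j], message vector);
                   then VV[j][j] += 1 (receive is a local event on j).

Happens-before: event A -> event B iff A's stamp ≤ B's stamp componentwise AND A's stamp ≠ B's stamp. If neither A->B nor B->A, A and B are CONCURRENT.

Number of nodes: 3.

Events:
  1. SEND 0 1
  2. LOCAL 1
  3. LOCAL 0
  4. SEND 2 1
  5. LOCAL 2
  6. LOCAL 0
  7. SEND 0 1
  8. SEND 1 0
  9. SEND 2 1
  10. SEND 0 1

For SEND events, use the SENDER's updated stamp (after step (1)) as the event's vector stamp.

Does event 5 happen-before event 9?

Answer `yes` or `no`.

Initial: VV[0]=[0, 0, 0]
Initial: VV[1]=[0, 0, 0]
Initial: VV[2]=[0, 0, 0]
Event 1: SEND 0->1: VV[0][0]++ -> VV[0]=[1, 0, 0], msg_vec=[1, 0, 0]; VV[1]=max(VV[1],msg_vec) then VV[1][1]++ -> VV[1]=[1, 1, 0]
Event 2: LOCAL 1: VV[1][1]++ -> VV[1]=[1, 2, 0]
Event 3: LOCAL 0: VV[0][0]++ -> VV[0]=[2, 0, 0]
Event 4: SEND 2->1: VV[2][2]++ -> VV[2]=[0, 0, 1], msg_vec=[0, 0, 1]; VV[1]=max(VV[1],msg_vec) then VV[1][1]++ -> VV[1]=[1, 3, 1]
Event 5: LOCAL 2: VV[2][2]++ -> VV[2]=[0, 0, 2]
Event 6: LOCAL 0: VV[0][0]++ -> VV[0]=[3, 0, 0]
Event 7: SEND 0->1: VV[0][0]++ -> VV[0]=[4, 0, 0], msg_vec=[4, 0, 0]; VV[1]=max(VV[1],msg_vec) then VV[1][1]++ -> VV[1]=[4, 4, 1]
Event 8: SEND 1->0: VV[1][1]++ -> VV[1]=[4, 5, 1], msg_vec=[4, 5, 1]; VV[0]=max(VV[0],msg_vec) then VV[0][0]++ -> VV[0]=[5, 5, 1]
Event 9: SEND 2->1: VV[2][2]++ -> VV[2]=[0, 0, 3], msg_vec=[0, 0, 3]; VV[1]=max(VV[1],msg_vec) then VV[1][1]++ -> VV[1]=[4, 6, 3]
Event 10: SEND 0->1: VV[0][0]++ -> VV[0]=[6, 5, 1], msg_vec=[6, 5, 1]; VV[1]=max(VV[1],msg_vec) then VV[1][1]++ -> VV[1]=[6, 7, 3]
Event 5 stamp: [0, 0, 2]
Event 9 stamp: [0, 0, 3]
[0, 0, 2] <= [0, 0, 3]? True. Equal? False. Happens-before: True

Answer: yes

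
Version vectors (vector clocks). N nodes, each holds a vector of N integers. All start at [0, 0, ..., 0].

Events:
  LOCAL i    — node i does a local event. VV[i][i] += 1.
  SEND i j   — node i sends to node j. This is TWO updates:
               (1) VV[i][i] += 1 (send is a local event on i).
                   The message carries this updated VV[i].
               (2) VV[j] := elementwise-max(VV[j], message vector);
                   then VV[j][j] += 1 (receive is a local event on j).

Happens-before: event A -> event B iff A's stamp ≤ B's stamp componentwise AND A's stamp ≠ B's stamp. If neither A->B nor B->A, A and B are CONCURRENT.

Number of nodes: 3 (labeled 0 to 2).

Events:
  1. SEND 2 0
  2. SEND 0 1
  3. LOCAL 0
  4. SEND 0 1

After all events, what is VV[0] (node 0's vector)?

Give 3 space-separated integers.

Answer: 4 0 1

Derivation:
Initial: VV[0]=[0, 0, 0]
Initial: VV[1]=[0, 0, 0]
Initial: VV[2]=[0, 0, 0]
Event 1: SEND 2->0: VV[2][2]++ -> VV[2]=[0, 0, 1], msg_vec=[0, 0, 1]; VV[0]=max(VV[0],msg_vec) then VV[0][0]++ -> VV[0]=[1, 0, 1]
Event 2: SEND 0->1: VV[0][0]++ -> VV[0]=[2, 0, 1], msg_vec=[2, 0, 1]; VV[1]=max(VV[1],msg_vec) then VV[1][1]++ -> VV[1]=[2, 1, 1]
Event 3: LOCAL 0: VV[0][0]++ -> VV[0]=[3, 0, 1]
Event 4: SEND 0->1: VV[0][0]++ -> VV[0]=[4, 0, 1], msg_vec=[4, 0, 1]; VV[1]=max(VV[1],msg_vec) then VV[1][1]++ -> VV[1]=[4, 2, 1]
Final vectors: VV[0]=[4, 0, 1]; VV[1]=[4, 2, 1]; VV[2]=[0, 0, 1]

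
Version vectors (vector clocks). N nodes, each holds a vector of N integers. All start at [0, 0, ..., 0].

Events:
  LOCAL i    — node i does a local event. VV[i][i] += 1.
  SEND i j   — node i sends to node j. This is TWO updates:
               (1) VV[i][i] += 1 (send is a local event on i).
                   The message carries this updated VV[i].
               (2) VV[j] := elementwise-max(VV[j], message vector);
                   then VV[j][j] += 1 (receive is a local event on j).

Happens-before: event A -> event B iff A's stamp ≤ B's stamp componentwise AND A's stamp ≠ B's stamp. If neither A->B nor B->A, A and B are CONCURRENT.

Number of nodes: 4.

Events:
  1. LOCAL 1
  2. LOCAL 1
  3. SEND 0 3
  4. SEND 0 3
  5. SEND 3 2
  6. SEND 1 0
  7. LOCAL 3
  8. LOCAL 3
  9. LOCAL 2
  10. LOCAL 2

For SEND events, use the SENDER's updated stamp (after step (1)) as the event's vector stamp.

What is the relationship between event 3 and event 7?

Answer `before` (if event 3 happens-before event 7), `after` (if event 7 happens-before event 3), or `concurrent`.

Initial: VV[0]=[0, 0, 0, 0]
Initial: VV[1]=[0, 0, 0, 0]
Initial: VV[2]=[0, 0, 0, 0]
Initial: VV[3]=[0, 0, 0, 0]
Event 1: LOCAL 1: VV[1][1]++ -> VV[1]=[0, 1, 0, 0]
Event 2: LOCAL 1: VV[1][1]++ -> VV[1]=[0, 2, 0, 0]
Event 3: SEND 0->3: VV[0][0]++ -> VV[0]=[1, 0, 0, 0], msg_vec=[1, 0, 0, 0]; VV[3]=max(VV[3],msg_vec) then VV[3][3]++ -> VV[3]=[1, 0, 0, 1]
Event 4: SEND 0->3: VV[0][0]++ -> VV[0]=[2, 0, 0, 0], msg_vec=[2, 0, 0, 0]; VV[3]=max(VV[3],msg_vec) then VV[3][3]++ -> VV[3]=[2, 0, 0, 2]
Event 5: SEND 3->2: VV[3][3]++ -> VV[3]=[2, 0, 0, 3], msg_vec=[2, 0, 0, 3]; VV[2]=max(VV[2],msg_vec) then VV[2][2]++ -> VV[2]=[2, 0, 1, 3]
Event 6: SEND 1->0: VV[1][1]++ -> VV[1]=[0, 3, 0, 0], msg_vec=[0, 3, 0, 0]; VV[0]=max(VV[0],msg_vec) then VV[0][0]++ -> VV[0]=[3, 3, 0, 0]
Event 7: LOCAL 3: VV[3][3]++ -> VV[3]=[2, 0, 0, 4]
Event 8: LOCAL 3: VV[3][3]++ -> VV[3]=[2, 0, 0, 5]
Event 9: LOCAL 2: VV[2][2]++ -> VV[2]=[2, 0, 2, 3]
Event 10: LOCAL 2: VV[2][2]++ -> VV[2]=[2, 0, 3, 3]
Event 3 stamp: [1, 0, 0, 0]
Event 7 stamp: [2, 0, 0, 4]
[1, 0, 0, 0] <= [2, 0, 0, 4]? True
[2, 0, 0, 4] <= [1, 0, 0, 0]? False
Relation: before

Answer: before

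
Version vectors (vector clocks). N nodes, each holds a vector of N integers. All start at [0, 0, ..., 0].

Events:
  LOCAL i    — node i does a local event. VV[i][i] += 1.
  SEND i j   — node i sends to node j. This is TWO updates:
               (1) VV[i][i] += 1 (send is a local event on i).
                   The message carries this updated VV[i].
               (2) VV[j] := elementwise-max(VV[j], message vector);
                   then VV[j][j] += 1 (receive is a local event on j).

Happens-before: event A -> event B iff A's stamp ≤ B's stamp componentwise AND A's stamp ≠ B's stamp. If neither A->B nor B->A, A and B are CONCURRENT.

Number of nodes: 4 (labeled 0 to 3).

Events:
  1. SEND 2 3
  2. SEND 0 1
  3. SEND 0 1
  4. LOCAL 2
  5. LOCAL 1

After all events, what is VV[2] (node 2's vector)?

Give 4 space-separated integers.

Initial: VV[0]=[0, 0, 0, 0]
Initial: VV[1]=[0, 0, 0, 0]
Initial: VV[2]=[0, 0, 0, 0]
Initial: VV[3]=[0, 0, 0, 0]
Event 1: SEND 2->3: VV[2][2]++ -> VV[2]=[0, 0, 1, 0], msg_vec=[0, 0, 1, 0]; VV[3]=max(VV[3],msg_vec) then VV[3][3]++ -> VV[3]=[0, 0, 1, 1]
Event 2: SEND 0->1: VV[0][0]++ -> VV[0]=[1, 0, 0, 0], msg_vec=[1, 0, 0, 0]; VV[1]=max(VV[1],msg_vec) then VV[1][1]++ -> VV[1]=[1, 1, 0, 0]
Event 3: SEND 0->1: VV[0][0]++ -> VV[0]=[2, 0, 0, 0], msg_vec=[2, 0, 0, 0]; VV[1]=max(VV[1],msg_vec) then VV[1][1]++ -> VV[1]=[2, 2, 0, 0]
Event 4: LOCAL 2: VV[2][2]++ -> VV[2]=[0, 0, 2, 0]
Event 5: LOCAL 1: VV[1][1]++ -> VV[1]=[2, 3, 0, 0]
Final vectors: VV[0]=[2, 0, 0, 0]; VV[1]=[2, 3, 0, 0]; VV[2]=[0, 0, 2, 0]; VV[3]=[0, 0, 1, 1]

Answer: 0 0 2 0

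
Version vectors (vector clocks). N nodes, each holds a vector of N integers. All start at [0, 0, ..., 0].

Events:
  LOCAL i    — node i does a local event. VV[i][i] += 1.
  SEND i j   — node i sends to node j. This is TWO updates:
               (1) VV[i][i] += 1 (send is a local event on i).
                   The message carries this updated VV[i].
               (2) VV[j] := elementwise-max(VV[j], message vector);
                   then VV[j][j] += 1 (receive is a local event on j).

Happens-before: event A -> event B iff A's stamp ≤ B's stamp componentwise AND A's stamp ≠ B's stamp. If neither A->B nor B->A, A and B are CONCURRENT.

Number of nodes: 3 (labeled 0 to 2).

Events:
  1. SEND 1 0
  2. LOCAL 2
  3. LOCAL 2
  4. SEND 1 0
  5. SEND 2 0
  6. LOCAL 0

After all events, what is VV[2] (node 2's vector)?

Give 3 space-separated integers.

Answer: 0 0 3

Derivation:
Initial: VV[0]=[0, 0, 0]
Initial: VV[1]=[0, 0, 0]
Initial: VV[2]=[0, 0, 0]
Event 1: SEND 1->0: VV[1][1]++ -> VV[1]=[0, 1, 0], msg_vec=[0, 1, 0]; VV[0]=max(VV[0],msg_vec) then VV[0][0]++ -> VV[0]=[1, 1, 0]
Event 2: LOCAL 2: VV[2][2]++ -> VV[2]=[0, 0, 1]
Event 3: LOCAL 2: VV[2][2]++ -> VV[2]=[0, 0, 2]
Event 4: SEND 1->0: VV[1][1]++ -> VV[1]=[0, 2, 0], msg_vec=[0, 2, 0]; VV[0]=max(VV[0],msg_vec) then VV[0][0]++ -> VV[0]=[2, 2, 0]
Event 5: SEND 2->0: VV[2][2]++ -> VV[2]=[0, 0, 3], msg_vec=[0, 0, 3]; VV[0]=max(VV[0],msg_vec) then VV[0][0]++ -> VV[0]=[3, 2, 3]
Event 6: LOCAL 0: VV[0][0]++ -> VV[0]=[4, 2, 3]
Final vectors: VV[0]=[4, 2, 3]; VV[1]=[0, 2, 0]; VV[2]=[0, 0, 3]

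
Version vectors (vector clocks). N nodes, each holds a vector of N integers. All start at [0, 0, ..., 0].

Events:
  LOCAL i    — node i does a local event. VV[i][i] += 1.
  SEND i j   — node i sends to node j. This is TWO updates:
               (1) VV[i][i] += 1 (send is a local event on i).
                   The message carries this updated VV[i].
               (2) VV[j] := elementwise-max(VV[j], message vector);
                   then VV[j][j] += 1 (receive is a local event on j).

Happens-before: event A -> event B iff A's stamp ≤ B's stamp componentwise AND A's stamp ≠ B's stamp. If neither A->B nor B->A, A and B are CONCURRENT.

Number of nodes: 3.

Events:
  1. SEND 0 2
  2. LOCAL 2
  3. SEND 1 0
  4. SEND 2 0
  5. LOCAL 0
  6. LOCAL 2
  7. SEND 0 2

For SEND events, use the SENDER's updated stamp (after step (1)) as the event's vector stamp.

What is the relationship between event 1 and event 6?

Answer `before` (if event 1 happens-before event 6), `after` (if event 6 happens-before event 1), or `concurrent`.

Initial: VV[0]=[0, 0, 0]
Initial: VV[1]=[0, 0, 0]
Initial: VV[2]=[0, 0, 0]
Event 1: SEND 0->2: VV[0][0]++ -> VV[0]=[1, 0, 0], msg_vec=[1, 0, 0]; VV[2]=max(VV[2],msg_vec) then VV[2][2]++ -> VV[2]=[1, 0, 1]
Event 2: LOCAL 2: VV[2][2]++ -> VV[2]=[1, 0, 2]
Event 3: SEND 1->0: VV[1][1]++ -> VV[1]=[0, 1, 0], msg_vec=[0, 1, 0]; VV[0]=max(VV[0],msg_vec) then VV[0][0]++ -> VV[0]=[2, 1, 0]
Event 4: SEND 2->0: VV[2][2]++ -> VV[2]=[1, 0, 3], msg_vec=[1, 0, 3]; VV[0]=max(VV[0],msg_vec) then VV[0][0]++ -> VV[0]=[3, 1, 3]
Event 5: LOCAL 0: VV[0][0]++ -> VV[0]=[4, 1, 3]
Event 6: LOCAL 2: VV[2][2]++ -> VV[2]=[1, 0, 4]
Event 7: SEND 0->2: VV[0][0]++ -> VV[0]=[5, 1, 3], msg_vec=[5, 1, 3]; VV[2]=max(VV[2],msg_vec) then VV[2][2]++ -> VV[2]=[5, 1, 5]
Event 1 stamp: [1, 0, 0]
Event 6 stamp: [1, 0, 4]
[1, 0, 0] <= [1, 0, 4]? True
[1, 0, 4] <= [1, 0, 0]? False
Relation: before

Answer: before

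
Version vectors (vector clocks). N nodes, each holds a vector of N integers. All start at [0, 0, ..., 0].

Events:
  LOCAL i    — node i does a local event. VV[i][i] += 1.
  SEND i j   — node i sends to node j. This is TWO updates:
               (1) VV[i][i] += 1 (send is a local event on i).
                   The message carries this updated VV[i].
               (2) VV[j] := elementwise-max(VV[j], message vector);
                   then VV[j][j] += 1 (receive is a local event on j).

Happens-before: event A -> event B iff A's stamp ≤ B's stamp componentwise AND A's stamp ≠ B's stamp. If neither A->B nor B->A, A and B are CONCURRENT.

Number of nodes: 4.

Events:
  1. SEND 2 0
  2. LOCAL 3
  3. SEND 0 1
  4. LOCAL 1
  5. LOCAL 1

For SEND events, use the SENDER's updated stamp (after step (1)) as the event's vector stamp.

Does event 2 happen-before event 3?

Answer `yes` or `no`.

Answer: no

Derivation:
Initial: VV[0]=[0, 0, 0, 0]
Initial: VV[1]=[0, 0, 0, 0]
Initial: VV[2]=[0, 0, 0, 0]
Initial: VV[3]=[0, 0, 0, 0]
Event 1: SEND 2->0: VV[2][2]++ -> VV[2]=[0, 0, 1, 0], msg_vec=[0, 0, 1, 0]; VV[0]=max(VV[0],msg_vec) then VV[0][0]++ -> VV[0]=[1, 0, 1, 0]
Event 2: LOCAL 3: VV[3][3]++ -> VV[3]=[0, 0, 0, 1]
Event 3: SEND 0->1: VV[0][0]++ -> VV[0]=[2, 0, 1, 0], msg_vec=[2, 0, 1, 0]; VV[1]=max(VV[1],msg_vec) then VV[1][1]++ -> VV[1]=[2, 1, 1, 0]
Event 4: LOCAL 1: VV[1][1]++ -> VV[1]=[2, 2, 1, 0]
Event 5: LOCAL 1: VV[1][1]++ -> VV[1]=[2, 3, 1, 0]
Event 2 stamp: [0, 0, 0, 1]
Event 3 stamp: [2, 0, 1, 0]
[0, 0, 0, 1] <= [2, 0, 1, 0]? False. Equal? False. Happens-before: False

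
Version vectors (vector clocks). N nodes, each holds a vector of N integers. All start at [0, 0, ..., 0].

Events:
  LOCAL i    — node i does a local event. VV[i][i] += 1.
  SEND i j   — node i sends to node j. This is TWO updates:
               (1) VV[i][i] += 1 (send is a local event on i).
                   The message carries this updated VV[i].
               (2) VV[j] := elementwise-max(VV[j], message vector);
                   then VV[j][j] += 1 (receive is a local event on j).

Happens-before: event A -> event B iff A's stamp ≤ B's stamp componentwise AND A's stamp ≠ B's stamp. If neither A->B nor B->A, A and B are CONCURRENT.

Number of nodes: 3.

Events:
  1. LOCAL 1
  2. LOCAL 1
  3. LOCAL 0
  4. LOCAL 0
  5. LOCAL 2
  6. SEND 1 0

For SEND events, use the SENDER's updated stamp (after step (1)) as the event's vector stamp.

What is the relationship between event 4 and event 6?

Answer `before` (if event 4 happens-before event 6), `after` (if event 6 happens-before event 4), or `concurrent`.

Initial: VV[0]=[0, 0, 0]
Initial: VV[1]=[0, 0, 0]
Initial: VV[2]=[0, 0, 0]
Event 1: LOCAL 1: VV[1][1]++ -> VV[1]=[0, 1, 0]
Event 2: LOCAL 1: VV[1][1]++ -> VV[1]=[0, 2, 0]
Event 3: LOCAL 0: VV[0][0]++ -> VV[0]=[1, 0, 0]
Event 4: LOCAL 0: VV[0][0]++ -> VV[0]=[2, 0, 0]
Event 5: LOCAL 2: VV[2][2]++ -> VV[2]=[0, 0, 1]
Event 6: SEND 1->0: VV[1][1]++ -> VV[1]=[0, 3, 0], msg_vec=[0, 3, 0]; VV[0]=max(VV[0],msg_vec) then VV[0][0]++ -> VV[0]=[3, 3, 0]
Event 4 stamp: [2, 0, 0]
Event 6 stamp: [0, 3, 0]
[2, 0, 0] <= [0, 3, 0]? False
[0, 3, 0] <= [2, 0, 0]? False
Relation: concurrent

Answer: concurrent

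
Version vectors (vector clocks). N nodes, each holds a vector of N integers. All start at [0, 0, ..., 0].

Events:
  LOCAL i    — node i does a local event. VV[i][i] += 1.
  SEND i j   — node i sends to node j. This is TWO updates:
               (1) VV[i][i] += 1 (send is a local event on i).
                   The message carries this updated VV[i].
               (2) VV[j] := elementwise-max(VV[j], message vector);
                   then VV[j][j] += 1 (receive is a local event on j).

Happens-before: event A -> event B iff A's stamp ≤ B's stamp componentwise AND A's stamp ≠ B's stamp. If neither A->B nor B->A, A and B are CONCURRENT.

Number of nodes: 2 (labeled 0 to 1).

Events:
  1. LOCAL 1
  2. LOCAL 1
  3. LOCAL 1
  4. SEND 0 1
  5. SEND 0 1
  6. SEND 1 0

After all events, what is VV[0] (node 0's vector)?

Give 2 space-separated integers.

Answer: 3 6

Derivation:
Initial: VV[0]=[0, 0]
Initial: VV[1]=[0, 0]
Event 1: LOCAL 1: VV[1][1]++ -> VV[1]=[0, 1]
Event 2: LOCAL 1: VV[1][1]++ -> VV[1]=[0, 2]
Event 3: LOCAL 1: VV[1][1]++ -> VV[1]=[0, 3]
Event 4: SEND 0->1: VV[0][0]++ -> VV[0]=[1, 0], msg_vec=[1, 0]; VV[1]=max(VV[1],msg_vec) then VV[1][1]++ -> VV[1]=[1, 4]
Event 5: SEND 0->1: VV[0][0]++ -> VV[0]=[2, 0], msg_vec=[2, 0]; VV[1]=max(VV[1],msg_vec) then VV[1][1]++ -> VV[1]=[2, 5]
Event 6: SEND 1->0: VV[1][1]++ -> VV[1]=[2, 6], msg_vec=[2, 6]; VV[0]=max(VV[0],msg_vec) then VV[0][0]++ -> VV[0]=[3, 6]
Final vectors: VV[0]=[3, 6]; VV[1]=[2, 6]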